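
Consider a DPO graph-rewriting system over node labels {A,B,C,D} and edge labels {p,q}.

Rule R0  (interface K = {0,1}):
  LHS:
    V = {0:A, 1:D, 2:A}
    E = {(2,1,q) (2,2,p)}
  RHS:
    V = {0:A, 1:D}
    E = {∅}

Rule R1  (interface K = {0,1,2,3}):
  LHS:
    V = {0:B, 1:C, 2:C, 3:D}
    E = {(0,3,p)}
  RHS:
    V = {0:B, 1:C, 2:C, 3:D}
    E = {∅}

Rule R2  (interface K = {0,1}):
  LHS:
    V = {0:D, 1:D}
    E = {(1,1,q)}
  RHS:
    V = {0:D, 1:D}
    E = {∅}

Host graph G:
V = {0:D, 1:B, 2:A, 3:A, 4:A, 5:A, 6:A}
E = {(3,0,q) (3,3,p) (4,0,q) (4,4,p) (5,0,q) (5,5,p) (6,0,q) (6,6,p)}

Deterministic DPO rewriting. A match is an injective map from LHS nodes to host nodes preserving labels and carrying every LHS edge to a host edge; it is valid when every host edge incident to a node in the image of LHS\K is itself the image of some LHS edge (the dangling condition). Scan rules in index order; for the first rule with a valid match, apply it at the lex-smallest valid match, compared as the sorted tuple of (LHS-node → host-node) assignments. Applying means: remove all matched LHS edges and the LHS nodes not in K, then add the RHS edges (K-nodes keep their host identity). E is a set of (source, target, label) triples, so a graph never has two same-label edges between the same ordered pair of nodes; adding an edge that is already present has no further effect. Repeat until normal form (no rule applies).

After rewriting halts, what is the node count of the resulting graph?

Answer: 3

Rewrite trace:
initial: |V|=7 |E|=8  E = 3-q->0 3-p->3 4-q->0 4-p->4 5-q->0 5-p->5 6-q->0 6-p->6
step 1: apply R0 at {0↦2, 1↦0, 2↦3}  → |V|=6 |E|=6  E = 4-q->0 4-p->4 5-q->0 5-p->5 6-q->0 6-p->6
step 2: apply R0 at {0↦2, 1↦0, 2↦4}  → |V|=5 |E|=4  E = 5-q->0 5-p->5 6-q->0 6-p->6
step 3: apply R0 at {0↦2, 1↦0, 2↦5}  → |V|=4 |E|=2  E = 6-q->0 6-p->6
step 4: apply R0 at {0↦2, 1↦0, 2↦6}  → |V|=3 |E|=0  E = ∅
halt: no rule applies after step 4
NF nodes: {0:D, 1:B, 2:A}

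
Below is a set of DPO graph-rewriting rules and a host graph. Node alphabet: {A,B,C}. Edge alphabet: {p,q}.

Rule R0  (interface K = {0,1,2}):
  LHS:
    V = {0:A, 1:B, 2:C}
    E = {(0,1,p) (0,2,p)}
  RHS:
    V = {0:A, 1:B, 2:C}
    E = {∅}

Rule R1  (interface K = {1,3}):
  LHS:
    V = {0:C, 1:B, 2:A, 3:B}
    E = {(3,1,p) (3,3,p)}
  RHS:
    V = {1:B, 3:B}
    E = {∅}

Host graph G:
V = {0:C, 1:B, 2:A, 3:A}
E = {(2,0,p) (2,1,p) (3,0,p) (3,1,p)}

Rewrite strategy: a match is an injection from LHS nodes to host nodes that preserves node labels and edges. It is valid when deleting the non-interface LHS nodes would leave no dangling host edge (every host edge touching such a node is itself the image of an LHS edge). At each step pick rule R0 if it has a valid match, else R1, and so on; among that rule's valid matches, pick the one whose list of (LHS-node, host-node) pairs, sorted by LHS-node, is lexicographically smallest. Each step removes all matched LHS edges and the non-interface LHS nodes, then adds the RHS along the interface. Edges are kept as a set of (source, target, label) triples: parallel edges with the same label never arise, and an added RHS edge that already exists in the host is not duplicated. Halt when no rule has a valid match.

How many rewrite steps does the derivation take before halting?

Answer: 2

Steps:
start.  V:4 E:4  edges: 2-p->0 2-p->1 3-p->0 3-p->1
1. fire R0 via {0↦2, 1↦1, 2↦0}  →  V:4 E:2  edges: 3-p->0 3-p->1
2. fire R0 via {0↦3, 1↦1, 2↦0}  →  V:4 E:0  edges: ∅
final graph: no rule applies after step 2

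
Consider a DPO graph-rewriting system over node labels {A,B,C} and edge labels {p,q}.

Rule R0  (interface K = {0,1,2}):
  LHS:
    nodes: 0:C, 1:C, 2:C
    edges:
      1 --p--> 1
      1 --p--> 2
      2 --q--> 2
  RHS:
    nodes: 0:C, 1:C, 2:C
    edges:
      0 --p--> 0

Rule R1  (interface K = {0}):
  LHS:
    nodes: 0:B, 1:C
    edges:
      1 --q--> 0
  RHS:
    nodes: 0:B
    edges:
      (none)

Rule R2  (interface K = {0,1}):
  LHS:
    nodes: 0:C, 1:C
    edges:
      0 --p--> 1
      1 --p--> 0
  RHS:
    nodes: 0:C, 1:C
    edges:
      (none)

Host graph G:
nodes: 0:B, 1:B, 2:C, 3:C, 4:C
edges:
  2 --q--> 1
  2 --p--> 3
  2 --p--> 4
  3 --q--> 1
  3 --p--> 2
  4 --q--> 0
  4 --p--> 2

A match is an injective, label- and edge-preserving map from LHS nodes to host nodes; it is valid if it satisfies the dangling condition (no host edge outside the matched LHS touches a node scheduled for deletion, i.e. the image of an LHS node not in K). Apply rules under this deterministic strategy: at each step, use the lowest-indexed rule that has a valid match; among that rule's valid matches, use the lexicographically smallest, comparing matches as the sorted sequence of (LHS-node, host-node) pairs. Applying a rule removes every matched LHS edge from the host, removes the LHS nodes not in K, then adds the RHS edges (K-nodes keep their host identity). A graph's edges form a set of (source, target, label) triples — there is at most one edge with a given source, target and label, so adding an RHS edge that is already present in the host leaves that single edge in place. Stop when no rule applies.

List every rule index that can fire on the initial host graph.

R0: no valid match — LHS pattern not found
R1: no valid match — 3 raw matches, all fail dangling condition
R2: 4 valid matches — {0↦2, 1↦3}, {0↦2, 1↦4}, {0↦3, 1↦2} (+1 more)

Answer: [R2]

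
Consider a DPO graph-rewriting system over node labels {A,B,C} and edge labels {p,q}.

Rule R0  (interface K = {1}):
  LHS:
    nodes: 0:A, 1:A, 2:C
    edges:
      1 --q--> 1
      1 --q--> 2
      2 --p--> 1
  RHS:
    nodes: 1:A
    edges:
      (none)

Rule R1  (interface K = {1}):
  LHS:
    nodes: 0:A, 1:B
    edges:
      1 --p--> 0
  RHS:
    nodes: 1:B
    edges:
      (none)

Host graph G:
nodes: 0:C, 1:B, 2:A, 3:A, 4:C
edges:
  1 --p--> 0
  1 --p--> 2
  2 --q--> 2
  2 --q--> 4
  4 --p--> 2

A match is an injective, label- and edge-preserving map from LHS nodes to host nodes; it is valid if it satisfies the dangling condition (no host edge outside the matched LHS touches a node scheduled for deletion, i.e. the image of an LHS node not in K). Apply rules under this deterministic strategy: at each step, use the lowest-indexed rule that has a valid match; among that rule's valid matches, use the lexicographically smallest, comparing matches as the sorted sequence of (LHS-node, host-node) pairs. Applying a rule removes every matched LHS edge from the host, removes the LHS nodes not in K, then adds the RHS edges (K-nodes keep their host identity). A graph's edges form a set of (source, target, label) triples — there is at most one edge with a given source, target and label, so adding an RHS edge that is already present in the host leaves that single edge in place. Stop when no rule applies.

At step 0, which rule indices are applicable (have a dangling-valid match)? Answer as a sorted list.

Answer: [R0]

Rewrite trace:
R0: 1 valid match — {0↦3, 1↦2, 2↦4}
R1: no valid match — 1 raw match, all fail dangling condition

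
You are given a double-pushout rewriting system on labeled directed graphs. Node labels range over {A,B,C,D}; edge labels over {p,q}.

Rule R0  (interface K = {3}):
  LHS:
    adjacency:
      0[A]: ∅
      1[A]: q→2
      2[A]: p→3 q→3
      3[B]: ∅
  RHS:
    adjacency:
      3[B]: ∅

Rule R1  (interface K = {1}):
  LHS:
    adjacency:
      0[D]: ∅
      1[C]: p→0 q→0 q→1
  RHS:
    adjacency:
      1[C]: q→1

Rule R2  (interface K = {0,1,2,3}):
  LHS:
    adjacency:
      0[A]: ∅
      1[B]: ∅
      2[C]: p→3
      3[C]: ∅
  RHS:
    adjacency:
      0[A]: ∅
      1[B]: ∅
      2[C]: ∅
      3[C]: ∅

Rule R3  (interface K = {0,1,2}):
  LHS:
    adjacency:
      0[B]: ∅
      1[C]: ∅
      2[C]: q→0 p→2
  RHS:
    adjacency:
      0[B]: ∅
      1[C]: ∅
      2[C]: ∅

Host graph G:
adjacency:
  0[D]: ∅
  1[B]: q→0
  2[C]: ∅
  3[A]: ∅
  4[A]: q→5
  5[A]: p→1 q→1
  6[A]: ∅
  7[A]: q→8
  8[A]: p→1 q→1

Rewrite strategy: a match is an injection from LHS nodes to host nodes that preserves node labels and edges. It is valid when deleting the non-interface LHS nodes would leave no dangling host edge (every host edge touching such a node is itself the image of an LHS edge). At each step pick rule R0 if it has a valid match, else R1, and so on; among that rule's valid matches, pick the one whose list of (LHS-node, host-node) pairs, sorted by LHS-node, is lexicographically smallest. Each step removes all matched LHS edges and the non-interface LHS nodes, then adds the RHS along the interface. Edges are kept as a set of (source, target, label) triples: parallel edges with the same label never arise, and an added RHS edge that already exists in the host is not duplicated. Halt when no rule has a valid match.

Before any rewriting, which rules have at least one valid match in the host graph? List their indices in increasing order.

Answer: [R0]

Derivation:
R0: 4 valid matches — {0↦3, 1↦4, 2↦5, 3↦1}, {0↦3, 1↦7, 2↦8, 3↦1}, {0↦6, 1↦4, 2↦5, 3↦1} (+1 more)
R1: no valid match — LHS pattern not found
R2: no valid match — LHS pattern not found
R3: no valid match — LHS pattern not found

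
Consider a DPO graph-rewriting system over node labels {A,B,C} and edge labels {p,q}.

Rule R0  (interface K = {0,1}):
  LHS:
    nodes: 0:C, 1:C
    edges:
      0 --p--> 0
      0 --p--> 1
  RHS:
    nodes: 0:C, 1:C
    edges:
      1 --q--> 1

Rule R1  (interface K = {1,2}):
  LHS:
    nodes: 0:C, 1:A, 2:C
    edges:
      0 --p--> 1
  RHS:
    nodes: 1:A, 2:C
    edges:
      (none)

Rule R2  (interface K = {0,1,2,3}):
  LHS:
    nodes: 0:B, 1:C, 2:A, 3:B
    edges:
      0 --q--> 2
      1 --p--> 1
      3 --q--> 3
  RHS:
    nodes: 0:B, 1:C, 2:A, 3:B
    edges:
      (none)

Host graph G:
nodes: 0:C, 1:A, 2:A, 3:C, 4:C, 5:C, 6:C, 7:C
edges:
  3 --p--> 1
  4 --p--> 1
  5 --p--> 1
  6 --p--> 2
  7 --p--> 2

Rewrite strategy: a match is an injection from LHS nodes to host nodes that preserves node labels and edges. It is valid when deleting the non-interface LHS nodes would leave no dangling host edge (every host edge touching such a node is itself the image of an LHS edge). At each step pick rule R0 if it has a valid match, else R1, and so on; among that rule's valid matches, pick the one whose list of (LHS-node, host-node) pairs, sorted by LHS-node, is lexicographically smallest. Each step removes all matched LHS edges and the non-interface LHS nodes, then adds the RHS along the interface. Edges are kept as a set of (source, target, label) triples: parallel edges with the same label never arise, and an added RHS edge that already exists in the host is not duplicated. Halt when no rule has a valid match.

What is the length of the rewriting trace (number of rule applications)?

Answer: 5

Derivation:
initial: |V|=8 |E|=5  E = 3-p->1 4-p->1 5-p->1 6-p->2 7-p->2
step 1: apply R1 at {0↦3, 1↦1, 2↦0}  → |V|=7 |E|=4  E = 4-p->1 5-p->1 6-p->2 7-p->2
step 2: apply R1 at {0↦4, 1↦1, 2↦0}  → |V|=6 |E|=3  E = 5-p->1 6-p->2 7-p->2
step 3: apply R1 at {0↦5, 1↦1, 2↦0}  → |V|=5 |E|=2  E = 6-p->2 7-p->2
step 4: apply R1 at {0↦6, 1↦2, 2↦0}  → |V|=4 |E|=1  E = 7-p->2
step 5: apply R1 at {0↦7, 1↦2, 2↦0}  → |V|=3 |E|=0  E = ∅
halt: no rule applies after step 5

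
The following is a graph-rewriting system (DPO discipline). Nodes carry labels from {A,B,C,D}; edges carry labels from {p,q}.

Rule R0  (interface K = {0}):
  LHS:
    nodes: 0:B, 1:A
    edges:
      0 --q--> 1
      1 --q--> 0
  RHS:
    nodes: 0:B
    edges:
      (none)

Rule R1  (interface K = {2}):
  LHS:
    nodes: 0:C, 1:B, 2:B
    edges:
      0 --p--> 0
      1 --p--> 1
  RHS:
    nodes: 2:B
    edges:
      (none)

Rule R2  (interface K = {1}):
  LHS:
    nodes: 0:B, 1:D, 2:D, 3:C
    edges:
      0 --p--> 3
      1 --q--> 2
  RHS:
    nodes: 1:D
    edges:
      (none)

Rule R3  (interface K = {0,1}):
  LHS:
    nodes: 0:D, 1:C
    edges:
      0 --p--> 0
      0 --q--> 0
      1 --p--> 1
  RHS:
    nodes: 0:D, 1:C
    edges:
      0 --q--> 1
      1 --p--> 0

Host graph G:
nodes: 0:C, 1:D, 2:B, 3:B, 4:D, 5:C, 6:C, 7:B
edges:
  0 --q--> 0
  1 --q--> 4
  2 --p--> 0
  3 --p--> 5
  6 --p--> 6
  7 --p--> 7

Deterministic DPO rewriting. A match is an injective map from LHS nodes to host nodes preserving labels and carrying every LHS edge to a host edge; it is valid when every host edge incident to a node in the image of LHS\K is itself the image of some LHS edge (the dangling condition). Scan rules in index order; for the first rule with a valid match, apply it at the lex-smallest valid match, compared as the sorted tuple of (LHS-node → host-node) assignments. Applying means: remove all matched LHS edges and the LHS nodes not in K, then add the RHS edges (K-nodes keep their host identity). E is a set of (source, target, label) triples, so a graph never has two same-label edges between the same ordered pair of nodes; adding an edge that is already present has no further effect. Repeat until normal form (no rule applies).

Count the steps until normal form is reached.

Answer: 2

Derivation:
start.  V:8 E:6  edges: 0-q->0 1-q->4 2-p->0 3-p->5 6-p->6 7-p->7
1. fire R1 via {0↦6, 1↦7, 2↦2}  →  V:6 E:4  edges: 0-q->0 1-q->4 2-p->0 3-p->5
2. fire R2 via {0↦3, 1↦1, 2↦4, 3↦5}  →  V:3 E:2  edges: 0-q->0 2-p->0
final graph: no rule applies after step 2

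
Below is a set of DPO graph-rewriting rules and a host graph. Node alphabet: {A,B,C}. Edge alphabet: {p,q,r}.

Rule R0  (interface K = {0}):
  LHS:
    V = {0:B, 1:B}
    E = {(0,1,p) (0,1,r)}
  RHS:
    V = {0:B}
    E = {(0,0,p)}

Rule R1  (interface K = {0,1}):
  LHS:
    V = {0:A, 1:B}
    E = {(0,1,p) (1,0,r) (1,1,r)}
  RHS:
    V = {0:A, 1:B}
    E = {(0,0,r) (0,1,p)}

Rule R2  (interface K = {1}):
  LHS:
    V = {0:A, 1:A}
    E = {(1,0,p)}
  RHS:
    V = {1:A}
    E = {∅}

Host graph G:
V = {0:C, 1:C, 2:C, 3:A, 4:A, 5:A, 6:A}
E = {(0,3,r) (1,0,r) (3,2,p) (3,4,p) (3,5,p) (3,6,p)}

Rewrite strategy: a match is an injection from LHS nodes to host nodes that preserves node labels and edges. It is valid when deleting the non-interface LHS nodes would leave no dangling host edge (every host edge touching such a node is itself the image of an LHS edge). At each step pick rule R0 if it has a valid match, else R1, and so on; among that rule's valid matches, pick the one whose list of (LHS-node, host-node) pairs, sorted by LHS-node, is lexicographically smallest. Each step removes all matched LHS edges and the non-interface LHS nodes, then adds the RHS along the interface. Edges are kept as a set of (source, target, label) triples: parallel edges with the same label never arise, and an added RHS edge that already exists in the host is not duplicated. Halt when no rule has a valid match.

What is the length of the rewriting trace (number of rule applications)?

Answer: 3

Rewrite trace:
initial: |V|=7 |E|=6  E = 0-r->3 1-r->0 3-p->2 3-p->4 3-p->5 3-p->6
step 1: apply R2 at {0↦4, 1↦3}  → |V|=6 |E|=5  E = 0-r->3 1-r->0 3-p->2 3-p->5 3-p->6
step 2: apply R2 at {0↦5, 1↦3}  → |V|=5 |E|=4  E = 0-r->3 1-r->0 3-p->2 3-p->6
step 3: apply R2 at {0↦6, 1↦3}  → |V|=4 |E|=3  E = 0-r->3 1-r->0 3-p->2
halt: no rule applies after step 3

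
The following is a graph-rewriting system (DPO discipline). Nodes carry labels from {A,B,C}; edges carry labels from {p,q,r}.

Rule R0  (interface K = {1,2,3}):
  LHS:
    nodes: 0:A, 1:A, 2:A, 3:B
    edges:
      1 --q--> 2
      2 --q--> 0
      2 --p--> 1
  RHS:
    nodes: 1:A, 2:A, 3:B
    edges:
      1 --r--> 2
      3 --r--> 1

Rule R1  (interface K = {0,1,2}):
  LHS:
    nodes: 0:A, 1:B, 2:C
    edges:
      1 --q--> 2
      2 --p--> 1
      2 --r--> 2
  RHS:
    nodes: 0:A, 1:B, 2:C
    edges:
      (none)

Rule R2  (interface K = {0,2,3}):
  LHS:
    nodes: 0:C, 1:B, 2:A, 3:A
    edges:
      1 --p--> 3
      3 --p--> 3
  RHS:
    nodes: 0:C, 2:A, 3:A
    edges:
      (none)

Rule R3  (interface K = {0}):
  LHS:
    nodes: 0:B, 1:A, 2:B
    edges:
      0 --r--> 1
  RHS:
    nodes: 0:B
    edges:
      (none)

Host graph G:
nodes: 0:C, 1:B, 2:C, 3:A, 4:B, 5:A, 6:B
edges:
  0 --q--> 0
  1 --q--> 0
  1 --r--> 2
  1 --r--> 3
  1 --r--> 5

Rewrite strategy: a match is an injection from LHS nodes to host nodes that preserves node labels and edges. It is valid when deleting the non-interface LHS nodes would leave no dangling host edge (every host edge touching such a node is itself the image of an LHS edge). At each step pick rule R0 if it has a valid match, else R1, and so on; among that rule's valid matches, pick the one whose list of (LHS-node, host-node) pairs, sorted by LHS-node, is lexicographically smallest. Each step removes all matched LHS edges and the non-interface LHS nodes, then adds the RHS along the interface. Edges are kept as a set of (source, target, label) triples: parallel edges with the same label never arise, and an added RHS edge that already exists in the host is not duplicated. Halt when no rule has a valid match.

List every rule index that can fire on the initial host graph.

Answer: [R3]

Derivation:
R0: no valid match — LHS pattern not found
R1: no valid match — LHS pattern not found
R2: no valid match — LHS pattern not found
R3: 4 valid matches — {0↦1, 1↦3, 2↦4}, {0↦1, 1↦3, 2↦6}, {0↦1, 1↦5, 2↦4} (+1 more)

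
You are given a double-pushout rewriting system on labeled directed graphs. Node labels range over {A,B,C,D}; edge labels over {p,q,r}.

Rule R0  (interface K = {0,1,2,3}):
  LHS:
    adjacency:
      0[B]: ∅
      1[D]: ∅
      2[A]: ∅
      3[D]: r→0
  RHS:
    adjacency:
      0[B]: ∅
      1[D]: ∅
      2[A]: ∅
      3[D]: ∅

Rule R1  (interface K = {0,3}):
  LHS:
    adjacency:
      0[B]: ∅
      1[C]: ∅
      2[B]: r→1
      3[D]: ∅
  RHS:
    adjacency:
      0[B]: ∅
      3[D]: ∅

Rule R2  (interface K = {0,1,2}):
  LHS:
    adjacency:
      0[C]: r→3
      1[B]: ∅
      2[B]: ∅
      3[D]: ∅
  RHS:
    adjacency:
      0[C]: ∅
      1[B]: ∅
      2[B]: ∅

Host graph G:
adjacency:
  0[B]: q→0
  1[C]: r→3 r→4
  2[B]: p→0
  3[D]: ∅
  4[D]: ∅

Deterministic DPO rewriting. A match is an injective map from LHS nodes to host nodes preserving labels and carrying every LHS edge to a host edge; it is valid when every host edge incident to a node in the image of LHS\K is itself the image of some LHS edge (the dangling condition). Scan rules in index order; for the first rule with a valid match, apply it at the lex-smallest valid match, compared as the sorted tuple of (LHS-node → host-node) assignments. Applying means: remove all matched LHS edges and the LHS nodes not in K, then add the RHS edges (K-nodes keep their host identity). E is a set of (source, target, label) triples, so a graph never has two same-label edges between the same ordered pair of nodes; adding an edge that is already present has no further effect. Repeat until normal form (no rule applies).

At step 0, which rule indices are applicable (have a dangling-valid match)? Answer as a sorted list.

R0: no valid match — LHS pattern not found
R1: no valid match — LHS pattern not found
R2: 4 valid matches — {0↦1, 1↦0, 2↦2, 3↦3}, {0↦1, 1↦0, 2↦2, 3↦4}, {0↦1, 1↦2, 2↦0, 3↦3} (+1 more)

Answer: [R2]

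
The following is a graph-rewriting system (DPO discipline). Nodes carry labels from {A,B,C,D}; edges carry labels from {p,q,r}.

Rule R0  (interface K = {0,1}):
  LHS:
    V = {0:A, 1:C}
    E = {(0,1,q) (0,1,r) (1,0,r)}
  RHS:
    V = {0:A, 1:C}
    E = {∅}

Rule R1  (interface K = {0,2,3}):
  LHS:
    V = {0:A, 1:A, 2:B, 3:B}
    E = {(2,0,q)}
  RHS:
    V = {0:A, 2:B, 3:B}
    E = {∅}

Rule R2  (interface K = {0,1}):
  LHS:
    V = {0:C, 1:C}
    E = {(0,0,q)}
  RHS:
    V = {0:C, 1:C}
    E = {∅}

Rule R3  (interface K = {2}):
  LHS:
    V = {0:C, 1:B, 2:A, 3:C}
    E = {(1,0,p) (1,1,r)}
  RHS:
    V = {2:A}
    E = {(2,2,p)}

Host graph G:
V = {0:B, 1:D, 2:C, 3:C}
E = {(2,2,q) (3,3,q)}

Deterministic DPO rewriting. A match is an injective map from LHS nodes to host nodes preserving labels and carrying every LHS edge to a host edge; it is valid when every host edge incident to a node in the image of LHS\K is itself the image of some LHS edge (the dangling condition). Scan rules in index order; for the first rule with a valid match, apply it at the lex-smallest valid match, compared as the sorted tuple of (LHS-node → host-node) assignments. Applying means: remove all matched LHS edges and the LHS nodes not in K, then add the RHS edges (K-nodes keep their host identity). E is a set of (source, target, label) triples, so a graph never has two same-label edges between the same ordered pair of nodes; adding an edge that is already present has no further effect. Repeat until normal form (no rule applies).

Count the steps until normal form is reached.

Answer: 2

Steps:
start.  V:4 E:2  edges: 2-q->2 3-q->3
1. fire R2 via {0↦2, 1↦3}  →  V:4 E:1  edges: 3-q->3
2. fire R2 via {0↦3, 1↦2}  →  V:4 E:0  edges: ∅
final graph: no rule applies after step 2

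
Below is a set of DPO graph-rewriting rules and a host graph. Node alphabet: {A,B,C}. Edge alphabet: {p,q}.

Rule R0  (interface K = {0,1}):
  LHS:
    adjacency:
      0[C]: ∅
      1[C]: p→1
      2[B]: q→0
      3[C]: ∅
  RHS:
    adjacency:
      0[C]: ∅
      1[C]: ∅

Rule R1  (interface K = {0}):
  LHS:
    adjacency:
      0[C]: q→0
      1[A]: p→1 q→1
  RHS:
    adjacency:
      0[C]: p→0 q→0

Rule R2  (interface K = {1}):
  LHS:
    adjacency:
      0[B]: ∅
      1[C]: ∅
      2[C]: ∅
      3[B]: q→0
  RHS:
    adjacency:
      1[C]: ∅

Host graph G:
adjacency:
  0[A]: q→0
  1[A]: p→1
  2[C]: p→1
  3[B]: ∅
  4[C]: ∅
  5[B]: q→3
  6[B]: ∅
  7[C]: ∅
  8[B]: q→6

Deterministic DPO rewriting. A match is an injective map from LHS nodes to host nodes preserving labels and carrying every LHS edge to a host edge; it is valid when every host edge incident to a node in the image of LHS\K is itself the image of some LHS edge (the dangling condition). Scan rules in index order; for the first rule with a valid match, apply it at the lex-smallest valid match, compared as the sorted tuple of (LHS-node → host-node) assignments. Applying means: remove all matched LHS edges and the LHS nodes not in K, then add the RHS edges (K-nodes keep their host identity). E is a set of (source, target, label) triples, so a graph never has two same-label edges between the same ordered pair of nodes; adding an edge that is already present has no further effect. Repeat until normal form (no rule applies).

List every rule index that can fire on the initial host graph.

R0: no valid match — LHS pattern not found
R1: no valid match — LHS pattern not found
R2: 8 valid matches — {0↦3, 1↦2, 2↦4, 3↦5}, {0↦3, 1↦2, 2↦7, 3↦5}, {0↦3, 1↦4, 2↦7, 3↦5} (+5 more)

Answer: [R2]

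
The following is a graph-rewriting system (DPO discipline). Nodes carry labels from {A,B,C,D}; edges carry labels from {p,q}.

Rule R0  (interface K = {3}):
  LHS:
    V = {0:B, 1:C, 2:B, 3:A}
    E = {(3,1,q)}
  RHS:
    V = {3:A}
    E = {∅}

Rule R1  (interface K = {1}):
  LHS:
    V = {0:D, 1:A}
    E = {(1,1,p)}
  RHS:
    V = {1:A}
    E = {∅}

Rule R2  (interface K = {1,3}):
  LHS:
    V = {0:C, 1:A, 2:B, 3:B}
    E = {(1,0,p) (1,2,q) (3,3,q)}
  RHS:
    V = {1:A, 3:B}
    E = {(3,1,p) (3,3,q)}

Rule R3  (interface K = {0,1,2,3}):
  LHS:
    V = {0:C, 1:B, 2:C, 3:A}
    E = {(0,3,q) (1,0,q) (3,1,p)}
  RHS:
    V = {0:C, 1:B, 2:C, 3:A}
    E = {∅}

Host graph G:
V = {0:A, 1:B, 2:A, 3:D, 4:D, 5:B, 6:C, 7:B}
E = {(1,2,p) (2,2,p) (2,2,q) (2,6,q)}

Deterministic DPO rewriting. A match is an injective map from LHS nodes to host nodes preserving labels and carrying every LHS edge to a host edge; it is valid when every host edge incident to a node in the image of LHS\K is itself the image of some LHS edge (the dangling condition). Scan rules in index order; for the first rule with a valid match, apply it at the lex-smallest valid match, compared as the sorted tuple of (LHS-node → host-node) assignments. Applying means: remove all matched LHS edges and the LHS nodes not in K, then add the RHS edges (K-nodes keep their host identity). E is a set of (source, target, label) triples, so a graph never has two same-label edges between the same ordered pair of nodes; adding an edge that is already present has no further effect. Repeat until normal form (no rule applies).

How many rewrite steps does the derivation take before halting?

Answer: 2

Rewrite trace:
start.  V:8 E:4  edges: 1-p->2 2-p->2 2-q->2 2-q->6
1. fire R0 via {0↦5, 1↦6, 2↦7, 3↦2}  →  V:5 E:3  edges: 1-p->2 2-p->2 2-q->2
2. fire R1 via {0↦3, 1↦2}  →  V:4 E:2  edges: 1-p->2 2-q->2
normal form: no rule applies after step 2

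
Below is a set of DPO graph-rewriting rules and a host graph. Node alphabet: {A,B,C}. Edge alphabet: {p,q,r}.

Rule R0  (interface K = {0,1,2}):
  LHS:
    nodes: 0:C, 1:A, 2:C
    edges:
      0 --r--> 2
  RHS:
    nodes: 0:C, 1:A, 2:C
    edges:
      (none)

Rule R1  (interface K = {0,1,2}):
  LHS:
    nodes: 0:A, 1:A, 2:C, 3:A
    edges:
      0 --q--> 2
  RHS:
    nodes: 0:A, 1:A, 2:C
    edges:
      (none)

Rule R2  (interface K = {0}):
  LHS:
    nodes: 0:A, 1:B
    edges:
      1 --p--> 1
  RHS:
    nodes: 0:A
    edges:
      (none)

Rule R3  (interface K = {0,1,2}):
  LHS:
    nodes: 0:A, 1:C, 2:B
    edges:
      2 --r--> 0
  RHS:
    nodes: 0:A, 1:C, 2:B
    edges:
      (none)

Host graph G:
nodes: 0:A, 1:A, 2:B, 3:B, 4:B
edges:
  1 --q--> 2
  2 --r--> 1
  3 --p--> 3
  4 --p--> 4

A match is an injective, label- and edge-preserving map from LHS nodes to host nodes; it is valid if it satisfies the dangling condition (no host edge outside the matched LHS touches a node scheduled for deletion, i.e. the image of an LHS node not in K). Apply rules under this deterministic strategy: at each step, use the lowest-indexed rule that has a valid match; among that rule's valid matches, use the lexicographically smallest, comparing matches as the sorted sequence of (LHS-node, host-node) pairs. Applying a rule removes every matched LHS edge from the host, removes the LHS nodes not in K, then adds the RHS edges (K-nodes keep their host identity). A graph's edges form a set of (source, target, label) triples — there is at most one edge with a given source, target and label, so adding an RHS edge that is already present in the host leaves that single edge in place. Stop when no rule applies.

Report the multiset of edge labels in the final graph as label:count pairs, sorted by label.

Answer: q:1 r:1

Derivation:
start.  V:5 E:4  edges: 1-q->2 2-r->1 3-p->3 4-p->4
1. fire R2 via {0↦0, 1↦3}  →  V:4 E:3  edges: 1-q->2 2-r->1 4-p->4
2. fire R2 via {0↦0, 1↦4}  →  V:3 E:2  edges: 1-q->2 2-r->1
halt: no rule applies after step 2
NF edges: [(1, 2, 'q'), (2, 1, 'r')]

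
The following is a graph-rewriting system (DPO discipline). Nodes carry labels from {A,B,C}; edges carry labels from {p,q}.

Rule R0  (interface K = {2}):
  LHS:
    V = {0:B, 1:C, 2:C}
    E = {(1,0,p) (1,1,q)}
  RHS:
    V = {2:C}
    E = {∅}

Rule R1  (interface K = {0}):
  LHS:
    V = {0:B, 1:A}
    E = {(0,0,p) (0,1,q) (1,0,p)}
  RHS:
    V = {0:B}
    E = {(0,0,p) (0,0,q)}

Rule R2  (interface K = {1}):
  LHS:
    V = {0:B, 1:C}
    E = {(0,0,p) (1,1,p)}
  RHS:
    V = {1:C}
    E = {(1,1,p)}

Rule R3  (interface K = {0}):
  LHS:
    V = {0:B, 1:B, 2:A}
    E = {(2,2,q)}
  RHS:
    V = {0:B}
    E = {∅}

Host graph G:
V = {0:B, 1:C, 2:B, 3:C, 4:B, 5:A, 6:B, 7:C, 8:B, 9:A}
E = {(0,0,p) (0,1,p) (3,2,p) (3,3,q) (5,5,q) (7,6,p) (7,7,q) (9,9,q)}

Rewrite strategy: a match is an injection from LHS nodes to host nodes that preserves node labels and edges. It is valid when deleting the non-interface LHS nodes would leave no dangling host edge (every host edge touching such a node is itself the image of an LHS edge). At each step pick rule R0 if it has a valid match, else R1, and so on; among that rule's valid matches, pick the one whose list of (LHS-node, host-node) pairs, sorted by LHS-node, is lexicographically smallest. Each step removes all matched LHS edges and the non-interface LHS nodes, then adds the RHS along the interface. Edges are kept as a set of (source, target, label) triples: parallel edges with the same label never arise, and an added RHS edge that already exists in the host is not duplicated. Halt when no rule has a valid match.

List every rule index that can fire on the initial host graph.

Answer: [R0,R3]

Rewrite trace:
R0: 4 valid matches — {0↦2, 1↦3, 2↦1}, {0↦2, 1↦3, 2↦7}, {0↦6, 1↦7, 2↦1} (+1 more)
R1: no valid match — LHS pattern not found
R2: no valid match — LHS pattern not found
R3: 16 valid matches — {0↦0, 1↦4, 2↦5}, {0↦0, 1↦4, 2↦9}, {0↦0, 1↦8, 2↦5} (+13 more)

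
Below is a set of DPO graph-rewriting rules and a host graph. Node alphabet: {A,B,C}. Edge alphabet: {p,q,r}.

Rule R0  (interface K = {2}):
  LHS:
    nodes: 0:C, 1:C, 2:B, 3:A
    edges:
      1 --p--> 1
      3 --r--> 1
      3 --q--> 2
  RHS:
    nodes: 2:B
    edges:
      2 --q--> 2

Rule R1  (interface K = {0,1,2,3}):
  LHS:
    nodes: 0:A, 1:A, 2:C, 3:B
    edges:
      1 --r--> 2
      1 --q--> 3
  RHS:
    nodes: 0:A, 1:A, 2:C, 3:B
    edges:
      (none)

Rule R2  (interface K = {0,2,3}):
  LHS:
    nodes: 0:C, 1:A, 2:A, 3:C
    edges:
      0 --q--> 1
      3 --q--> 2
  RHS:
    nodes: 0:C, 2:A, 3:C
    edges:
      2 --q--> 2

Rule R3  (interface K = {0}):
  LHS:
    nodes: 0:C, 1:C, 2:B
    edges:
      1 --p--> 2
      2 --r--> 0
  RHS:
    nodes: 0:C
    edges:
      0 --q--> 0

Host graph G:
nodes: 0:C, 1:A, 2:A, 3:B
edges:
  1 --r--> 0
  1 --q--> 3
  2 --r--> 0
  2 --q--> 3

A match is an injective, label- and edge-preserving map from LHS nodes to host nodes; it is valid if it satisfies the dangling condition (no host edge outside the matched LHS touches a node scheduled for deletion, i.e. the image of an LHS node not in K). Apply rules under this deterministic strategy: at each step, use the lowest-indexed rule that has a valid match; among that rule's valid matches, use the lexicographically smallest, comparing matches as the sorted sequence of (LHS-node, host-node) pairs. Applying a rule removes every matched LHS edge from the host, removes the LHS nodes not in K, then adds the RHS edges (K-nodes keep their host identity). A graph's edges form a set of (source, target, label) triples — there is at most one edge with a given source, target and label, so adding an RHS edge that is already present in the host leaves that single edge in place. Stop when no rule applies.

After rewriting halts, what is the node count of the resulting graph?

Answer: 4

Derivation:
initial: |V|=4 |E|=4  E = 1-r->0 1-q->3 2-r->0 2-q->3
step 1: apply R1 at {0↦1, 1↦2, 2↦0, 3↦3}  → |V|=4 |E|=2  E = 1-r->0 1-q->3
step 2: apply R1 at {0↦2, 1↦1, 2↦0, 3↦3}  → |V|=4 |E|=0  E = ∅
normal form: no rule applies after step 2
NF nodes: {0:C, 1:A, 2:A, 3:B}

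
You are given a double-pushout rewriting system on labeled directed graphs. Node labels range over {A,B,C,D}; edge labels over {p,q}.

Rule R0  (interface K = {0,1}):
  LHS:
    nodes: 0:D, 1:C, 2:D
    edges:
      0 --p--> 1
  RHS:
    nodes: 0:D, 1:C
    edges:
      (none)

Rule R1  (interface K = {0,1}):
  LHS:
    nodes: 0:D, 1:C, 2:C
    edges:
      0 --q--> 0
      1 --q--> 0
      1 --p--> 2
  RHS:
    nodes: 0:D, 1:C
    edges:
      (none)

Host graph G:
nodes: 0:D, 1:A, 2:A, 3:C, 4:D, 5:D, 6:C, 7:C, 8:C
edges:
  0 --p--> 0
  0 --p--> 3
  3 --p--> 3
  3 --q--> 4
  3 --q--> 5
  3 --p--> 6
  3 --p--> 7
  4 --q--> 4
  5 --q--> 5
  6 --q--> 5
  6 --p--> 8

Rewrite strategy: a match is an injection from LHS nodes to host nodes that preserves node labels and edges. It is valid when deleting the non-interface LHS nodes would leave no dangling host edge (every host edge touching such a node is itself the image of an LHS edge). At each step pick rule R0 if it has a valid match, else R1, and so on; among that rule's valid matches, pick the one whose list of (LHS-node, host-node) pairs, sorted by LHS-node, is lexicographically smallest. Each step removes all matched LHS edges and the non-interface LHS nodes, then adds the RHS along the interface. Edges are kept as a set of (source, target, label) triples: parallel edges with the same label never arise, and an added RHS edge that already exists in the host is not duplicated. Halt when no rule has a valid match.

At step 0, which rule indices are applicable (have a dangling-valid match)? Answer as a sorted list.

Answer: [R1]

Steps:
R0: no valid match — 2 raw matches, all fail dangling condition
R1: 3 valid matches — {0↦4, 1↦3, 2↦7}, {0↦5, 1↦3, 2↦7}, {0↦5, 1↦6, 2↦8}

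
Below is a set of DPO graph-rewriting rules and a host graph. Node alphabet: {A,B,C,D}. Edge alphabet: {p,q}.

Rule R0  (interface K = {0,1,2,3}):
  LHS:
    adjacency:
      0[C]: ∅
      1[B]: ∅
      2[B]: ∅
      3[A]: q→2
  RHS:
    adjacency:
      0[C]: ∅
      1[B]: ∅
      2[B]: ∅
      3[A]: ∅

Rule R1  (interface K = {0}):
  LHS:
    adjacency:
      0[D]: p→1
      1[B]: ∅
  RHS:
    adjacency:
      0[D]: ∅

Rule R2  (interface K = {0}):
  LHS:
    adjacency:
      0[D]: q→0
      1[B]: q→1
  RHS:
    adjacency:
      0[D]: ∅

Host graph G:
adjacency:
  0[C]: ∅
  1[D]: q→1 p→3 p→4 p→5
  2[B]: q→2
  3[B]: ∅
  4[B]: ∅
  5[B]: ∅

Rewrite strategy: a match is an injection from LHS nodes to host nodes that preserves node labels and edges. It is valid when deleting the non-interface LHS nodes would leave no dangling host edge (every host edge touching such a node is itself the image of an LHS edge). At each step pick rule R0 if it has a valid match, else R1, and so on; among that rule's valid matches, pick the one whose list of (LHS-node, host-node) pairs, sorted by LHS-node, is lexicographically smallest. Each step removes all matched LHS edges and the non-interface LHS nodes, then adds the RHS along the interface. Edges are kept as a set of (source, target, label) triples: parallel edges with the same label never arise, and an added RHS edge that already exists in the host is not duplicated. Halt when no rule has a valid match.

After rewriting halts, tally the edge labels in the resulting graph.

start.  V:6 E:5  edges: 1-q->1 1-p->3 1-p->4 1-p->5 2-q->2
1. fire R1 via {0↦1, 1↦3}  →  V:5 E:4  edges: 1-q->1 1-p->4 1-p->5 2-q->2
2. fire R1 via {0↦1, 1↦4}  →  V:4 E:3  edges: 1-q->1 1-p->5 2-q->2
3. fire R1 via {0↦1, 1↦5}  →  V:3 E:2  edges: 1-q->1 2-q->2
4. fire R2 via {0↦1, 1↦2}  →  V:2 E:0  edges: ∅
normal form: no rule applies after step 4
NF edges: []

Answer: (no edges)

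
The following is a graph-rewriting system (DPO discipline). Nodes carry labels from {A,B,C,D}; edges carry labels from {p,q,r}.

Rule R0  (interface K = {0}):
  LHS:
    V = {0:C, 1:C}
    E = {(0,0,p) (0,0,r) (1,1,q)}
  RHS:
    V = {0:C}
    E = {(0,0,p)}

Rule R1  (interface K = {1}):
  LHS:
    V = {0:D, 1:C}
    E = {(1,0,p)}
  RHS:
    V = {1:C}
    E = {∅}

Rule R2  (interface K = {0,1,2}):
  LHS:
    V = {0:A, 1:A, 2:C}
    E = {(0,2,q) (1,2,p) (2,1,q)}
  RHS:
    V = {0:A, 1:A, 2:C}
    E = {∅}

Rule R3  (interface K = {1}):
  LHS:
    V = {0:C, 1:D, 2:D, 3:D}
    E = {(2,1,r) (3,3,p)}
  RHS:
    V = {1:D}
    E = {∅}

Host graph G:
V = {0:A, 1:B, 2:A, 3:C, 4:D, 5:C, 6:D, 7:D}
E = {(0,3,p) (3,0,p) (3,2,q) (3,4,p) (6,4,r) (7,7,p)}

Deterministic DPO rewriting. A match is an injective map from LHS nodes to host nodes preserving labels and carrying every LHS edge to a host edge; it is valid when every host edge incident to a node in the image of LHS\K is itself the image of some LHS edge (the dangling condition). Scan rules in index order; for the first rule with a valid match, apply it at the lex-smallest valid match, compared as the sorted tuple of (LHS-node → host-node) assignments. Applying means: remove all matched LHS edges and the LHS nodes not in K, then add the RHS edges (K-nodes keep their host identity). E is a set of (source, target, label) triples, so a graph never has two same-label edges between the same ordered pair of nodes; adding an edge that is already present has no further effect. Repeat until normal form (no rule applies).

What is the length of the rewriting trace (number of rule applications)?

Answer: 2

Derivation:
initial: |V|=8 |E|=6  E = 0-p->3 3-p->0 3-q->2 3-p->4 6-r->4 7-p->7
step 1: apply R3 at {0↦5, 1↦4, 2↦6, 3↦7}  → |V|=5 |E|=4  E = 0-p->3 3-p->0 3-q->2 3-p->4
step 2: apply R1 at {0↦4, 1↦3}  → |V|=4 |E|=3  E = 0-p->3 3-p->0 3-q->2
normal form: no rule applies after step 2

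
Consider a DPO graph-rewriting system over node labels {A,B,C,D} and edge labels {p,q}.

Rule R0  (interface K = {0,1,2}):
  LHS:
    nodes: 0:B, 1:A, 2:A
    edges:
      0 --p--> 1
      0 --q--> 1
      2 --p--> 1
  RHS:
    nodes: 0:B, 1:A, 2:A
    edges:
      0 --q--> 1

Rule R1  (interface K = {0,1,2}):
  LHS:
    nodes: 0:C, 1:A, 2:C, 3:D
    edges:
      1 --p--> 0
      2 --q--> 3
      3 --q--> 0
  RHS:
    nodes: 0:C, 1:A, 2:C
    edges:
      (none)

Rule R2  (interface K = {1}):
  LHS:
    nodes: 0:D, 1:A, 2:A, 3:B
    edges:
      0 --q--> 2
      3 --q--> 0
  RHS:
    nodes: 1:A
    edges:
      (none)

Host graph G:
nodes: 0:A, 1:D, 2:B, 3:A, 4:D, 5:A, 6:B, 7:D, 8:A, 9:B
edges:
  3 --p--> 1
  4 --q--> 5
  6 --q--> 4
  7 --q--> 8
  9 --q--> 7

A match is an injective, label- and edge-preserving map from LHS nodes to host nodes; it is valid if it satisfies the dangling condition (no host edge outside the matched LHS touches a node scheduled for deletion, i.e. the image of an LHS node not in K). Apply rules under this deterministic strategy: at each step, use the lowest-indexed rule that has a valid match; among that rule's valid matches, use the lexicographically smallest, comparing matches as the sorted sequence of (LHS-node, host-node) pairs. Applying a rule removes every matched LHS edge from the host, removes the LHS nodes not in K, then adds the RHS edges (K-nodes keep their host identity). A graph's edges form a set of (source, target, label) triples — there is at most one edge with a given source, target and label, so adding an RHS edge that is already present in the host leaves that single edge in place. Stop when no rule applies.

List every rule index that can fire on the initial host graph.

R0: no valid match — LHS pattern not found
R1: no valid match — LHS pattern not found
R2: 6 valid matches — {0↦4, 1↦0, 2↦5, 3↦6}, {0↦4, 1↦3, 2↦5, 3↦6}, {0↦4, 1↦8, 2↦5, 3↦6} (+3 more)

Answer: [R2]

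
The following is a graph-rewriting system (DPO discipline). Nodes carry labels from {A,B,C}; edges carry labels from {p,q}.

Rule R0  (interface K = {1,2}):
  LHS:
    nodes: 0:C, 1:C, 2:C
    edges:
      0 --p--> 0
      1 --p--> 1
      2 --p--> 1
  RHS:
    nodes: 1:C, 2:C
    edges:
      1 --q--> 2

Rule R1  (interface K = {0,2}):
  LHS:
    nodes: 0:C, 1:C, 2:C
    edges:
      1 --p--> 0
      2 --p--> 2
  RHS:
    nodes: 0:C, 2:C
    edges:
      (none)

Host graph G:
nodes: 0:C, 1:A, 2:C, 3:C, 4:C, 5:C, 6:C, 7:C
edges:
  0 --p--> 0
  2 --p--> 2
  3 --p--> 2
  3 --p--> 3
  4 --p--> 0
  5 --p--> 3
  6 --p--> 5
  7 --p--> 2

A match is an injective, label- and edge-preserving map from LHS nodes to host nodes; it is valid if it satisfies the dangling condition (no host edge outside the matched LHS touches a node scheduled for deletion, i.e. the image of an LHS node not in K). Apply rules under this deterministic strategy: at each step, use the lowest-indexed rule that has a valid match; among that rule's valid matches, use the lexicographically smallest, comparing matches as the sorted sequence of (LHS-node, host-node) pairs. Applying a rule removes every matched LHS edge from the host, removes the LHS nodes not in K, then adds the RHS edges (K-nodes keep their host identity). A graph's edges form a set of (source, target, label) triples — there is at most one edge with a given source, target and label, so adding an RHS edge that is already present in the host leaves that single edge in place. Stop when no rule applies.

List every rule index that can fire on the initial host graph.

R0: no valid match — 7 raw matches, all fail dangling condition
R1: 7 valid matches — {0↦0, 1↦4, 2↦2}, {0↦0, 1↦4, 2↦3}, {0↦2, 1↦7, 2↦0} (+4 more)

Answer: [R1]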